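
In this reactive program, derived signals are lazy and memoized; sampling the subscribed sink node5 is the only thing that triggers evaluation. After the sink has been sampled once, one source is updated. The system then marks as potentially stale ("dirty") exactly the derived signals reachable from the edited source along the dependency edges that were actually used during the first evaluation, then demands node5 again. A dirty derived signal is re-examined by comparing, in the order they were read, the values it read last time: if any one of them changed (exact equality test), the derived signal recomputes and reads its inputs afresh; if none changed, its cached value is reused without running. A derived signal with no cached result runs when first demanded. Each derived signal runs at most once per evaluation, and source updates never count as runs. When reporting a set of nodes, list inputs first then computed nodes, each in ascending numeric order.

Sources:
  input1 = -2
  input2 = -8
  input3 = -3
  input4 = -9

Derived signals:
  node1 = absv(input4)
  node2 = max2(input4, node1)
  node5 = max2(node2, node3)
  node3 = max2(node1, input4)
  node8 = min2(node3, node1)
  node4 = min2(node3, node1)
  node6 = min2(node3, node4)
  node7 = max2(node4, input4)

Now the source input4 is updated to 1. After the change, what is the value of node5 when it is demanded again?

First demand of the output computes:
  node1 = absv(-9) = 9
  node2 = max2(-9, 9) = 9
  node3 = max2(9, -9) = 9
  node5 = max2(9, 9) = 9

After the edit, cleaning proceeds:
  node1: a read changed (input4 -9->1) — executes, giving 1.
  node2: a read changed (input4 -9->1; node1 9->1) — executes, giving 1.
  node3: a read changed (node1 9->1; input4 -9->1) — executes, giving 1.
  node5: a read changed (node2 9->1; node3 9->1) — executes, giving 1.

Demanding node5 again yields 1.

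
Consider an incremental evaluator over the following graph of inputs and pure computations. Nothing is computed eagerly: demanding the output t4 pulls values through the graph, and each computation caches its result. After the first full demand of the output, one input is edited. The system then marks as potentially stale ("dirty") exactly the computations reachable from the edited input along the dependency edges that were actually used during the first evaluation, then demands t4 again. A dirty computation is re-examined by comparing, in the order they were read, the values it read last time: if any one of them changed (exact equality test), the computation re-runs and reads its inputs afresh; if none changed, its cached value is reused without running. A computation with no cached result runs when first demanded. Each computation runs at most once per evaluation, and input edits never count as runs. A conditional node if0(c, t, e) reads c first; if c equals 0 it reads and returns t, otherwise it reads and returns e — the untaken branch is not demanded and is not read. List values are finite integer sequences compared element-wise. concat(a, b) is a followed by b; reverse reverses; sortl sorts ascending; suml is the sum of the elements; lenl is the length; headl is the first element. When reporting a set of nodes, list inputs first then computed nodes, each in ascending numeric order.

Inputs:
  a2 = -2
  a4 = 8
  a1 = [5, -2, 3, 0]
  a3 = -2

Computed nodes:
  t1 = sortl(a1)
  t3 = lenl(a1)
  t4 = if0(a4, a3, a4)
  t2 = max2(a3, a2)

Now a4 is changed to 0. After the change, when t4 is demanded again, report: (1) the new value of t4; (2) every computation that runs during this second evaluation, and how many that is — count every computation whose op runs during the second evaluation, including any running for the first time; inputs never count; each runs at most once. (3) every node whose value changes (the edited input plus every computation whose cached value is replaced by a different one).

Initial pass — values computed on the first demand:
  t4 = if0(a4=8 -> else branch a4) = 8

Second demand — change propagation:
  t4: re-runs because a4 8->0; a4 8->0; new result -2.

t4 now evaluates to -2.
Run set: t4 (1 run).
Changed values: a4, t4.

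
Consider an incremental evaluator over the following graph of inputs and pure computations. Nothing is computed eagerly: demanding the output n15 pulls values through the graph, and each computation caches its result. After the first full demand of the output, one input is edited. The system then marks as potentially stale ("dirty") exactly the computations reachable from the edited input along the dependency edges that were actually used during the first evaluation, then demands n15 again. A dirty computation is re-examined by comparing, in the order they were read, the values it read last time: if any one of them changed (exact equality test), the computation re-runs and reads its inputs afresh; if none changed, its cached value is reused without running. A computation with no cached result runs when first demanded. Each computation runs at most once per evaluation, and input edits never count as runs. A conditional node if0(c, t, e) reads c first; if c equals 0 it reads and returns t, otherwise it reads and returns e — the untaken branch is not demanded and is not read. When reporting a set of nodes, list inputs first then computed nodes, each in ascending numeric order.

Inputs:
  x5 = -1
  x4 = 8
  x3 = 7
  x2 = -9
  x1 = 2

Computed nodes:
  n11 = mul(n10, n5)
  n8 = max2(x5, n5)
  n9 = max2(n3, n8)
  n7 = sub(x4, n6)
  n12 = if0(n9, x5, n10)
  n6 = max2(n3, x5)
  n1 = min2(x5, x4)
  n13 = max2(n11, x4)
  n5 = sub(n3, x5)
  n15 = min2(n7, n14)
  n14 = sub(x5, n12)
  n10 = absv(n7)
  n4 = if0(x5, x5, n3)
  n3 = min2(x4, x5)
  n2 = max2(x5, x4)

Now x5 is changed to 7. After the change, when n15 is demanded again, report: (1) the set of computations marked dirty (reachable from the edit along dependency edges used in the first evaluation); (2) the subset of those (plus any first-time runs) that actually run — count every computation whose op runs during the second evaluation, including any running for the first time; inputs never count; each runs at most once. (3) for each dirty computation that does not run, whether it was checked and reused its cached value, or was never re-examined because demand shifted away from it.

Initial pass — values computed on the first demand:
  n3 = min2(8, -1) = -1
  n5 = sub(-1, -1) = 0
  n6 = max2(-1, -1) = -1
  n7 = sub(8, -1) = 9
  n8 = max2(-1, 0) = 0
  n9 = max2(-1, 0) = 0
  n12 = if0(n9=0 -> then branch x5) = -1
  n14 = sub(-1, -1) = 0
  n15 = min2(9, 0) = 0

Second demand — change propagation:
  n3: re-runs because x5 -1->7; new result 7.
  n5: re-runs because n3 -1->7; x5 -1->7; new result 0 (unchanged).
  n6: re-runs because n3 -1->7; x5 -1->7; new result 7.
  n7: re-runs because n6 -1->7; new result 1.
  n8: re-runs because x5 -1->7; new result 7.
  n9: re-runs because n3 -1->7; n8 0->7; new result 7.
  n10: newly demanded (no cache) — executes and yields 1.
  n12: re-runs because n9 0->7; x5 -1->7; new result 1.
  n14: re-runs because x5 -1->7; n12 -1->1; new result 6.
  n15: re-runs because n7 9->1; n14 0->6; new result 1.

The important point: the flipped condition pulls in fresh nodes; n10 runs for the first time.

Dirty set: n3, n5, n6, n7, n8, n9, n12, n14, n15.
Run set: n3, n5, n6, n7, n8, n9, n10, n12, n14, n15 (10 run).
All dirty computations ended up running.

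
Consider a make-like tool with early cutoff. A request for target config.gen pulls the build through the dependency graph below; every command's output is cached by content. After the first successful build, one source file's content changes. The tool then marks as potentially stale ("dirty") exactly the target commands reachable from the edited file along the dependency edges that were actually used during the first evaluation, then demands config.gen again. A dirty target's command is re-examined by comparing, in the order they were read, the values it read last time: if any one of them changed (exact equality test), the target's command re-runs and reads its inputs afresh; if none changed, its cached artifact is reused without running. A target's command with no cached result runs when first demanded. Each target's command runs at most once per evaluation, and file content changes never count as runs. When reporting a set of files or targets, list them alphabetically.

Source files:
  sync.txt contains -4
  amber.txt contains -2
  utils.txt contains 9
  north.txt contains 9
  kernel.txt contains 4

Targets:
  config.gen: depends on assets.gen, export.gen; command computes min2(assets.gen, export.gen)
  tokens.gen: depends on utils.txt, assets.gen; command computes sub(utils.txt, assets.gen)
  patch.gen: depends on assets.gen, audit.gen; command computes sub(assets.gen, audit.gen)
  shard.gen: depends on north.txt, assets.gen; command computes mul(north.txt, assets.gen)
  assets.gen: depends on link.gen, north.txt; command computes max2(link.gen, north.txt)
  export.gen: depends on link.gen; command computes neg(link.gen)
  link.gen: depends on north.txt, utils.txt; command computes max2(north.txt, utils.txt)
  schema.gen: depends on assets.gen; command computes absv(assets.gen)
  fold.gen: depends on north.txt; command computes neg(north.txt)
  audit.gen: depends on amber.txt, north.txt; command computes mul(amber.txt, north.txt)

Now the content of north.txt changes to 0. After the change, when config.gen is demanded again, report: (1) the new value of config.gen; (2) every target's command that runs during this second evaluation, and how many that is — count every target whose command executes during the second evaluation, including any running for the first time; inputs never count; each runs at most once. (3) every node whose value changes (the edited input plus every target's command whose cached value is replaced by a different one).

First demand of the output computes:
  link.gen = max2(9, 9) = 9
  assets.gen = max2(9, 9) = 9
  export.gen = neg(9) = -9
  config.gen = min2(9, -9) = -9

After the edit, cleaning proceeds:
  link.gen: a read changed (north.txt 9->0) — executes, giving 9 — identical to its old value.
  assets.gen: a read changed (north.txt 9->0) — executes, giving 9 — identical to its old value.
  export.gen: dirty, but its reads are unchanged (link.gen unchanged); cached -9 stands.
  config.gen: dirty, but its reads are unchanged (assets.gen unchanged, export.gen unchanged); cached -9 stands.

Note where the cutoff bites: export.gen is checked, finds nothing changed, and keeps its cache.

Demanding config.gen again yields -9.
2 target commands run: assets.gen, link.gen.
The nodes whose values change: north.txt.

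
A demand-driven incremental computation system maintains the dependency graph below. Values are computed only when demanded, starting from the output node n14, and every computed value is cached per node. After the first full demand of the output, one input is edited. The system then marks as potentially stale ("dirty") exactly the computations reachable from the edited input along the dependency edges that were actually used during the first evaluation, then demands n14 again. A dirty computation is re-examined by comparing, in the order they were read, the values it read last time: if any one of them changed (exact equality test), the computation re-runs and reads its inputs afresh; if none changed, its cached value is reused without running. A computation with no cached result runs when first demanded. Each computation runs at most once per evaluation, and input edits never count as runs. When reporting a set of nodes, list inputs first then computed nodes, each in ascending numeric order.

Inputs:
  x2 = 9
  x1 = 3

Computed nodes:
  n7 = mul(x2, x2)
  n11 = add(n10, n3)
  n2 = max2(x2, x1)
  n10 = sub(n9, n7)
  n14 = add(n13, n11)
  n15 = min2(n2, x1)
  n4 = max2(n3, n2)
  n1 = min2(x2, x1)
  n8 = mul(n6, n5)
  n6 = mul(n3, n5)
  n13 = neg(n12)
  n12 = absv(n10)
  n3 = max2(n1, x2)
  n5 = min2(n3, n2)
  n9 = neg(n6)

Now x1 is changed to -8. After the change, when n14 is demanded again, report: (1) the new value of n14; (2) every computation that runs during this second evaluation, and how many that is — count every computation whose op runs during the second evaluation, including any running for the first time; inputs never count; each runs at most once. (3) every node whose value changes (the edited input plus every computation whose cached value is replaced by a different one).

New value of n14: -315.
Computations that run: n1, n2, n3 — 3 in total.
Values that change: x1, n1.
Key observation: the cutoff stops propagation at n5 — its inputs' values are unchanged, so it reuses its cache.

First evaluation (everything demanded from the output):
  n1 = min2(9, 3) = 3
  n2 = max2(9, 3) = 9
  n3 = max2(3, 9) = 9
  n5 = min2(9, 9) = 9
  n6 = mul(9, 9) = 81
  n7 = mul(9, 9) = 81
  n9 = neg(81) = -81
  n10 = sub(-81, 81) = -162
  n11 = add(-162, 9) = -153
  n12 = absv(-162) = 162
  n13 = neg(162) = -162
  n14 = add(-162, -153) = -315

Propagation after the edit:
  n1: runs — x1 3->-8; result -8.
  n2: runs — x1 3->-8; result 9 (same value as before).
  n3: runs — n1 3->-8; result 9 (same value as before).
  n5: checked — values it read are unchanged (n3 unchanged, n2 unchanged); reused cached 9 without running.
  n6: checked — values it read are unchanged (n3 unchanged, n5 unchanged); reused cached 81 without running.
  n9: checked — values it read are unchanged (n6 unchanged); reused cached -81 without running.
  n10: checked — values it read are unchanged (n9 unchanged, n7 unchanged); reused cached -162 without running.
  n11: checked — values it read are unchanged (n10 unchanged, n3 unchanged); reused cached -153 without running.
  n12: checked — values it read are unchanged (n10 unchanged); reused cached 162 without running.
  n13: checked — values it read are unchanged (n12 unchanged); reused cached -162 without running.
  n14: checked — values it read are unchanged (n13 unchanged, n11 unchanged); reused cached -315 without running.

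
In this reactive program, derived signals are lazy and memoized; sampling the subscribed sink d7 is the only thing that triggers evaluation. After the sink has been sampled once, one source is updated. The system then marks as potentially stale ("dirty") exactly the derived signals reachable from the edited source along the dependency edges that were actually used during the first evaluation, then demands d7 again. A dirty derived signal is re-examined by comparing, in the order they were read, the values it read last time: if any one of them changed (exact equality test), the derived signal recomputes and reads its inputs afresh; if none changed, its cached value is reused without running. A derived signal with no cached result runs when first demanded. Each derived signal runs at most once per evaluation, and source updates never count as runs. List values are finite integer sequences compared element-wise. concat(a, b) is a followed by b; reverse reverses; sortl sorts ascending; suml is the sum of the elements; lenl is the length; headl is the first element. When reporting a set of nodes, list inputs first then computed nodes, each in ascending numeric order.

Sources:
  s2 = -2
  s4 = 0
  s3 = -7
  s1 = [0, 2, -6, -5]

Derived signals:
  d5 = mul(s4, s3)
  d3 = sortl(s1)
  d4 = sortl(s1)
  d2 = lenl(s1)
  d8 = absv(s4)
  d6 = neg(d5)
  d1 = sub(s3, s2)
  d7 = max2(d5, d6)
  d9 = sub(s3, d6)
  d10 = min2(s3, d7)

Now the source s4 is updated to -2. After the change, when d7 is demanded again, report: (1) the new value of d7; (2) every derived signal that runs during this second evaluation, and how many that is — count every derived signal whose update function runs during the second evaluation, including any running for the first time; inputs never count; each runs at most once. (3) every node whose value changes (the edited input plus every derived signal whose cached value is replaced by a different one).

First demand of the output computes:
  d5 = mul(0, -7) = 0
  d6 = neg(0) = 0
  d7 = max2(0, 0) = 0

After the edit, cleaning proceeds:
  d5: a read changed (s4 0->-2) — executes, giving 14.
  d6: a read changed (d5 0->14) — executes, giving -14.
  d7: a read changed (d5 0->14; d6 0->-14) — executes, giving 14.

Demanding d7 again yields 14.
3 derived signals run: d5, d6, d7.
The nodes whose values change: s4, d5, d6, d7.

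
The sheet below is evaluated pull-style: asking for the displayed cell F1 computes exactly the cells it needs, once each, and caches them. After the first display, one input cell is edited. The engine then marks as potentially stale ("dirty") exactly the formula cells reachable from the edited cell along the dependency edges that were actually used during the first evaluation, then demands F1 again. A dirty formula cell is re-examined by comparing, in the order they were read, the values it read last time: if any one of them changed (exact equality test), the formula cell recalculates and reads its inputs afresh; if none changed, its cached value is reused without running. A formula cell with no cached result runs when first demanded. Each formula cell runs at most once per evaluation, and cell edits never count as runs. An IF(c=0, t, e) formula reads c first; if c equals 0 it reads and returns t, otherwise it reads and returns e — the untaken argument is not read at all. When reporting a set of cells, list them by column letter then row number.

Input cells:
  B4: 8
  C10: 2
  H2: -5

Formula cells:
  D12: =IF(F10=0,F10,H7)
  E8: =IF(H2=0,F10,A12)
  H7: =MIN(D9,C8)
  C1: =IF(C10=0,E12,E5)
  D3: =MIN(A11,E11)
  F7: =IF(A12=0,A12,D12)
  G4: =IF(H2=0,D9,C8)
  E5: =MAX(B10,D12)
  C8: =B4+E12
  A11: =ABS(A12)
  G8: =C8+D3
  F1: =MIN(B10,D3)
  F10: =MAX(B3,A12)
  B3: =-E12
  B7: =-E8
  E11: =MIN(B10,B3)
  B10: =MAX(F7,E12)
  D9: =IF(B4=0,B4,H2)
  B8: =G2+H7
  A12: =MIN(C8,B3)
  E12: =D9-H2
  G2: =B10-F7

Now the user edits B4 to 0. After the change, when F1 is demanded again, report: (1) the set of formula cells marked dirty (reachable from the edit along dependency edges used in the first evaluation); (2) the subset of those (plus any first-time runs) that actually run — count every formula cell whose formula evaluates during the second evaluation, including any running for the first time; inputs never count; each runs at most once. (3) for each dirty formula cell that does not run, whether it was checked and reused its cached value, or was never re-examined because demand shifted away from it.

The edit dirties: A11, A12, B3, B10, C8, D3, D9, E11, E12, F1, F7.
14 formula cells run: A11, A12, B3, B10, C8, D3, D9, D12, E11, E12, F1, F7, F10, H7.
No dirty formula cell escaped a run.
Note the branch switch — D12, F10, H7 had no cache and run now for the first time.

First demand of the output computes:
  D9 = IF(B4=0: B4=8 -> else branch H2) = -5
  E12 = -5 - -5 = 0
  B3 = -(0) = 0
  C8 = 8 + 0 = 8
  A12 = MIN(8, 0) = 0
  A11 = ABS(0) = 0
  F7 = IF(A12=0: A12=0 -> then branch A12) = 0
  B10 = MAX(0, 0) = 0
  E11 = MIN(0, 0) = 0
  D3 = MIN(0, 0) = 0
  F1 = MIN(0, 0) = 0

After the edit, cleaning proceeds:
  D9: a read changed (B4 8->0) — executes, giving 0.
  E12: a read changed (D9 -5->0) — executes, giving 5.
  B3: a read changed (E12 0->5) — executes, giving -5.
  C8: a read changed (B4 8->0; E12 0->5) — executes, giving 5.
  A12: a read changed (C8 8->5; B3 0->-5) — executes, giving -5.
  A11: a read changed (A12 0->-5) — executes, giving 5.
  F10: had never run; runs now, result -5.
  H7: had never run; runs now, result 0.
  D12: had never run; runs now, result 0.
  F7: a read changed (A12 0->-5; A12 0->-5) — executes, giving 0 — identical to its old value.
  B10: a read changed (E12 0->5) — executes, giving 5.
  E11: a read changed (B10 0->5; B3 0->-5) — executes, giving -5.
  D3: a read changed (A11 0->5; E11 0->-5) — executes, giving -5.
  F1: a read changed (B10 0->5; D3 0->-5) — executes, giving -5.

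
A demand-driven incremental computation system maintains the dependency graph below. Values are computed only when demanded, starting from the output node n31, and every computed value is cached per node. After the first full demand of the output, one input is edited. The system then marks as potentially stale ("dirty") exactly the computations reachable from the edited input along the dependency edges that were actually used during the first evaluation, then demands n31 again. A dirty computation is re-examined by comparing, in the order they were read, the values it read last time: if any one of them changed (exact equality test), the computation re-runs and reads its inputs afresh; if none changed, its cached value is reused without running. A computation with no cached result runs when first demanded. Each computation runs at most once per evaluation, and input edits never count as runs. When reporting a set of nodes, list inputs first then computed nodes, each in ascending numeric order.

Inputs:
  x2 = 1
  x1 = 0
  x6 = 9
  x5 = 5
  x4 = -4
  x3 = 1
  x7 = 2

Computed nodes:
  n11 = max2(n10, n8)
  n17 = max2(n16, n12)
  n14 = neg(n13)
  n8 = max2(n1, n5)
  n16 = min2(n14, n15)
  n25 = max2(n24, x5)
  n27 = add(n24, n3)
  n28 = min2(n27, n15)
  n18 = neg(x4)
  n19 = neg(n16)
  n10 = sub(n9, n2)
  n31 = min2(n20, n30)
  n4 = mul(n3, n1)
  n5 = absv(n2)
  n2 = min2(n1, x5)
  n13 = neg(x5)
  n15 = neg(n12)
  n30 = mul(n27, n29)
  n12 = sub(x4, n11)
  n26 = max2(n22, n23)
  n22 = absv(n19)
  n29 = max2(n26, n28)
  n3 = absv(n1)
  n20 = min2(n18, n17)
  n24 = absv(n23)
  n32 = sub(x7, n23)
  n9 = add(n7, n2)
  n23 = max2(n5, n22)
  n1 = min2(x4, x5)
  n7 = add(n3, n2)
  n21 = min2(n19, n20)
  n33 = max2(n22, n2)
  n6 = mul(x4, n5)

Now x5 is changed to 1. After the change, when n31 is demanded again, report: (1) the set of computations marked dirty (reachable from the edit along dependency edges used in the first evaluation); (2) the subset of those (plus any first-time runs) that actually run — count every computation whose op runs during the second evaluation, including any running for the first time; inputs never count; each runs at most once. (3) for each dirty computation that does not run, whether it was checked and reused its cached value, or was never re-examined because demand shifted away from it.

First evaluation (everything demanded from the output):
  n1 = min2(-4, 5) = -4
  n2 = min2(-4, 5) = -4
  n3 = absv(-4) = 4
  n5 = absv(-4) = 4
  n7 = add(4, -4) = 0
  n8 = max2(-4, 4) = 4
  n9 = add(0, -4) = -4
  n10 = sub(-4, -4) = 0
  n11 = max2(0, 4) = 4
  n12 = sub(-4, 4) = -8
  n13 = neg(5) = -5
  n14 = neg(-5) = 5
  n15 = neg(-8) = 8
  n16 = min2(5, 8) = 5
  n17 = max2(5, -8) = 5
  n18 = neg(-4) = 4
  n19 = neg(5) = -5
  n20 = min2(4, 5) = 4
  n22 = absv(-5) = 5
  n23 = max2(4, 5) = 5
  n24 = absv(5) = 5
  n26 = max2(5, 5) = 5
  n27 = add(5, 4) = 9
  n28 = min2(9, 8) = 8
  n29 = max2(5, 8) = 8
  n30 = mul(9, 8) = 72
  n31 = min2(4, 72) = 4

Propagation after the edit:
  n1: runs — x5 5->1; result -4 (same value as before).
  n2: runs — x5 5->1; result -4 (same value as before).
  n3: checked — values it read are unchanged (n1 unchanged); reused cached 4 without running.
  n5: checked — values it read are unchanged (n2 unchanged); reused cached 4 without running.
  n7: checked — values it read are unchanged (n3 unchanged, n2 unchanged); reused cached 0 without running.
  n8: checked — values it read are unchanged (n1 unchanged, n5 unchanged); reused cached 4 without running.
  n9: checked — values it read are unchanged (n7 unchanged, n2 unchanged); reused cached -4 without running.
  n10: checked — values it read are unchanged (n9 unchanged, n2 unchanged); reused cached 0 without running.
  n11: checked — values it read are unchanged (n10 unchanged, n8 unchanged); reused cached 4 without running.
  n12: checked — values it read are unchanged (x4 unchanged, n11 unchanged); reused cached -8 without running.
  n13: runs — x5 5->1; result -1.
  n14: runs — n13 -5->-1; result 1.
  n15: checked — values it read are unchanged (n12 unchanged); reused cached 8 without running.
  n16: runs — n14 5->1; result 1.
  n17: runs — n16 5->1; result 1.
  n19: runs — n16 5->1; result -1.
  n20: runs — n17 5->1; result 1.
  n22: runs — n19 -5->-1; result 1.
  n23: runs — n22 5->1; result 4.
  n24: runs — n23 5->4; result 4.
  n26: runs — n22 5->1; n23 5->4; result 4.
  n27: runs — n24 5->4; result 8.
  n28: runs — n27 9->8; result 8 (same value as before).
  n29: runs — n26 5->4; result 8 (same value as before).
  n30: runs — n27 9->8; result 64.
  n31: runs — n20 4->1; n30 72->64; result 1.

Key observation: the cutoff stops propagation at n3 — its inputs' values are unchanged, so it reuses its cache.

Marked dirty: n1, n2, n3, n5, n7, n8, n9, n10, n11, n12, n13, n14, n15, n16, n17, n19, n20, n22, n23, n24, n26, n27, n28, n29, n30, n31.
Computations that run: n1, n2, n13, n14, n16, n17, n19, n20, n22, n23, n24, n26, n27, n28, n29, n30, n31 — 17 in total.
Checked but reused from cache: n3, n5, n7, n8, n9, n10, n11, n12, n15.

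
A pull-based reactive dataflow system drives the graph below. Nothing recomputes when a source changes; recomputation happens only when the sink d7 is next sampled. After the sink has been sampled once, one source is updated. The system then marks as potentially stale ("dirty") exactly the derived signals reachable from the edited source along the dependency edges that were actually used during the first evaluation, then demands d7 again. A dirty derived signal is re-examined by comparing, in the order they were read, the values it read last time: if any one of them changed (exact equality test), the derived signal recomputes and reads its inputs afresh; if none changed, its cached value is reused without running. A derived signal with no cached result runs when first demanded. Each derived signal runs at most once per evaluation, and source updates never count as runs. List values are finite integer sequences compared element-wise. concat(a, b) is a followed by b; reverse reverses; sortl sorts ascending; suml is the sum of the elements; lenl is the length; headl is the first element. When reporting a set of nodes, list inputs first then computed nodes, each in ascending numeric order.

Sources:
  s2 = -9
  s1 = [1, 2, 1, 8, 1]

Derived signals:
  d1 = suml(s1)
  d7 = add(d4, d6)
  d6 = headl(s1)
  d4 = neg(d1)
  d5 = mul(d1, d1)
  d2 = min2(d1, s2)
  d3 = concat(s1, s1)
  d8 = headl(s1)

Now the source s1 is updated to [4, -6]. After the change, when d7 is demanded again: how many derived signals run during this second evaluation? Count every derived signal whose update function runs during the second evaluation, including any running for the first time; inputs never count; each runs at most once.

Derived signals that run: d1, d4, d6, d7 — 4 in total.

First evaluation (everything demanded from the output):
  d1 = suml([1, 2, 1, 8, 1]) = 13
  d4 = neg(13) = -13
  d6 = headl([1, 2, 1, 8, 1]) = 1
  d7 = add(-13, 1) = -12

Propagation after the edit:
  d1: runs — s1 [1, 2, 1, 8, 1]->[4, -6]; result -2.
  d4: runs — d1 13->-2; result 2.
  d6: runs — s1 [1, 2, 1, 8, 1]->[4, -6]; result 4.
  d7: runs — d4 -13->2; d6 1->4; result 6.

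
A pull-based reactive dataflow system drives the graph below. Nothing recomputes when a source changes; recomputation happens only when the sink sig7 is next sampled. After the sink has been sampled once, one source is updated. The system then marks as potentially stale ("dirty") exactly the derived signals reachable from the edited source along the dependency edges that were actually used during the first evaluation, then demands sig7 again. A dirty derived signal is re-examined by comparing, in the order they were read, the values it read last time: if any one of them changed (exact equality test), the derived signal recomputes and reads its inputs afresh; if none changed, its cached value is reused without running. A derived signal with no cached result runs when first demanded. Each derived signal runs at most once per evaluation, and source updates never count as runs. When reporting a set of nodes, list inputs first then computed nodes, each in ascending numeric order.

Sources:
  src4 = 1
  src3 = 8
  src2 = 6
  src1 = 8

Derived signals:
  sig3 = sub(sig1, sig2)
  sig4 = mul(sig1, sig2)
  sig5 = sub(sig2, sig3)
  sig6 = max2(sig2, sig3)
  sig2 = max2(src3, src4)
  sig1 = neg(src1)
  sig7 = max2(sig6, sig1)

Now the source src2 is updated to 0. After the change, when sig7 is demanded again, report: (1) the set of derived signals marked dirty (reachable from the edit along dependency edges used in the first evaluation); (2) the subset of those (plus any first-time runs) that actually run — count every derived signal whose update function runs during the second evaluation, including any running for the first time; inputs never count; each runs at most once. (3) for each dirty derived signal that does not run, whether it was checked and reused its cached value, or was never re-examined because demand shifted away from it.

First evaluation (everything demanded from the output):
  sig1 = neg(8) = -8
  sig2 = max2(8, 1) = 8
  sig3 = sub(-8, 8) = -16
  sig6 = max2(8, -16) = 8
  sig7 = max2(8, -8) = 8

Propagation after the edit:
  src2 feeds no computation that the output demands — nothing is marked dirty and nothing runs.

Key observation: src2 is never demanded by the output, so the edit triggers no recomputation at all.

Marked dirty: none.
Derived signals that run: none — 0 in total.
Every dirty derived signal ran.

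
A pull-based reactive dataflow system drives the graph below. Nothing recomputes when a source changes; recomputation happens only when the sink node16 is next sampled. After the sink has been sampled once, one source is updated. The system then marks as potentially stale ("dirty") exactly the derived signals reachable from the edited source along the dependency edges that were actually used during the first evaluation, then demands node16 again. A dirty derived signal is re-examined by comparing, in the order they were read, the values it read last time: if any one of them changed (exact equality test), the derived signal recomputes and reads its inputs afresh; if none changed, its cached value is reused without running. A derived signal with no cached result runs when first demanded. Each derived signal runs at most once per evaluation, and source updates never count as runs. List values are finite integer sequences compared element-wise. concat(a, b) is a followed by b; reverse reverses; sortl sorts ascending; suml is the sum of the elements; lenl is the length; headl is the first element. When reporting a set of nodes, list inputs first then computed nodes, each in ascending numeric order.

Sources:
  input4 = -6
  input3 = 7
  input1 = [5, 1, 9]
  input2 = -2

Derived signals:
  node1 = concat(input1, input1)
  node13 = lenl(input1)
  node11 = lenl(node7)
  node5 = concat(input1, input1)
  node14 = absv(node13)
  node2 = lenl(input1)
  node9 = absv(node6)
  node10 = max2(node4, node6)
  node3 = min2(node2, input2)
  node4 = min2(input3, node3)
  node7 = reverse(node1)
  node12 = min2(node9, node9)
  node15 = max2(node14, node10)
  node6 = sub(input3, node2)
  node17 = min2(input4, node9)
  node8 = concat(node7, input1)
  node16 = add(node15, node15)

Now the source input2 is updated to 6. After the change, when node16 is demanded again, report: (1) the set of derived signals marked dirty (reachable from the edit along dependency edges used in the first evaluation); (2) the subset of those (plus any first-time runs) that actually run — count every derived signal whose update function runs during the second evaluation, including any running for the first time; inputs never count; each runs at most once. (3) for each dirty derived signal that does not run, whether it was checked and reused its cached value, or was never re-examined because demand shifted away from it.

Marked dirty: node3, node4, node10, node15, node16.
Derived signals that run: node3, node4, node10 — 3 in total.
Checked but reused from cache: node15, node16.
Key observation: the change is absorbed at node10 — it re-runs but produces the same value, and the output's value is unchanged.

First evaluation (everything demanded from the output):
  node2 = lenl([5, 1, 9]) = 3
  node3 = min2(3, -2) = -2
  node4 = min2(7, -2) = -2
  node6 = sub(7, 3) = 4
  node10 = max2(-2, 4) = 4
  node13 = lenl([5, 1, 9]) = 3
  node14 = absv(3) = 3
  node15 = max2(3, 4) = 4
  node16 = add(4, 4) = 8

Propagation after the edit:
  node3: runs — input2 -2->6; result 3.
  node4: runs — node3 -2->3; result 3.
  node10: runs — node4 -2->3; result 4 (same value as before).
  node15: checked — values it read are unchanged (node14 unchanged, node10 unchanged); reused cached 4 without running.
  node16: checked — values it read are unchanged (node15 unchanged, node15 unchanged); reused cached 8 without running.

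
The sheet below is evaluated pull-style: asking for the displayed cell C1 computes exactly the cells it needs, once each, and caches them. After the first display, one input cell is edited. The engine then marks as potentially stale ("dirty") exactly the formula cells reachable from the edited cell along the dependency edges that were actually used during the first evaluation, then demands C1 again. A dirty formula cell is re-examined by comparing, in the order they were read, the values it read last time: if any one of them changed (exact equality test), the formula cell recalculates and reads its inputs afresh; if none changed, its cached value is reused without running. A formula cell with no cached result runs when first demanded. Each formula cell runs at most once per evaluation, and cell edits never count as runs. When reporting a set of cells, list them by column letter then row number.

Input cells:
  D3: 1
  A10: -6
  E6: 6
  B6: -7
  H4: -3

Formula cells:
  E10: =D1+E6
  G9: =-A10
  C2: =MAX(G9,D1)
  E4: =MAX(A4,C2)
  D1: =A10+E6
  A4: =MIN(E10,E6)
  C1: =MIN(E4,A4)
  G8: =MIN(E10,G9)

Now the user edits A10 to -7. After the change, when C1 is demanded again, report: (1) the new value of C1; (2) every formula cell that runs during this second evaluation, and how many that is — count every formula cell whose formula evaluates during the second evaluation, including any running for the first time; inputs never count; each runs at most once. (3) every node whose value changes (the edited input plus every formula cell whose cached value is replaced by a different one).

First demand of the output computes:
  D1 = -6 + 6 = 0
  E10 = 0 + 6 = 6
  A4 = MIN(6, 6) = 6
  G9 = -(-6) = 6
  C2 = MAX(6, 0) = 6
  E4 = MAX(6, 6) = 6
  C1 = MIN(6, 6) = 6

After the edit, cleaning proceeds:
  D1: a read changed (A10 -6->-7) — executes, giving -1.
  E10: a read changed (D1 0->-1) — executes, giving 5.
  A4: a read changed (E10 6->5) — executes, giving 5.
  G9: a read changed (A10 -6->-7) — executes, giving 7.
  C2: a read changed (G9 6->7; D1 0->-1) — executes, giving 7.
  E4: a read changed (A4 6->5; C2 6->7) — executes, giving 7.
  C1: a read changed (E4 6->7; A4 6->5) — executes, giving 5.

Demanding C1 again yields 5.
7 formula cells run: A4, C1, C2, D1, E4, E10, G9.
The nodes whose values change: A4, A10, C1, C2, D1, E4, E10, G9.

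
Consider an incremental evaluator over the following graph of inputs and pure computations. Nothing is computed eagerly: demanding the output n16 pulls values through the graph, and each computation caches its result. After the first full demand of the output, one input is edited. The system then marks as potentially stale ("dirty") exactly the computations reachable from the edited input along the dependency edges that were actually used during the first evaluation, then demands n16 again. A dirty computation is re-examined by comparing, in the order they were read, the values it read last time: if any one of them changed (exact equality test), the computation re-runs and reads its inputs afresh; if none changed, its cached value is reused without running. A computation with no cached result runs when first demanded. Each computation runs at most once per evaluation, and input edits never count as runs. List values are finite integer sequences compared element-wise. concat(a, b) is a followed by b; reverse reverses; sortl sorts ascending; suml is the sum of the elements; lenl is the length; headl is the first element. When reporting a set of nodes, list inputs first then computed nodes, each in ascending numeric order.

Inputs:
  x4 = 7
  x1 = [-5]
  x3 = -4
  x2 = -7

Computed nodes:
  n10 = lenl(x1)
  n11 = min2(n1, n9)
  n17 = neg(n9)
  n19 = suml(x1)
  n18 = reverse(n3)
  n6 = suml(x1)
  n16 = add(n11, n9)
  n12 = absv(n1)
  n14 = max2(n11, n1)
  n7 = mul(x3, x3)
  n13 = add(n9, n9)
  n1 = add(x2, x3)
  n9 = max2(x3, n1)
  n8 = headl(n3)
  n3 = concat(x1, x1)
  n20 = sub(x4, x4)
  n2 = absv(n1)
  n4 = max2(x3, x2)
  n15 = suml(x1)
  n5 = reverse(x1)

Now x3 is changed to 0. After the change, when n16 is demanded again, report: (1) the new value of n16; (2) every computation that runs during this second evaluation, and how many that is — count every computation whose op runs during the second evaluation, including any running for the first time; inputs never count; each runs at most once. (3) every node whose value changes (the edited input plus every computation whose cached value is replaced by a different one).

Initial pass — values computed on the first demand:
  n1 = add(-7, -4) = -11
  n9 = max2(-4, -11) = -4
  n11 = min2(-11, -4) = -11
  n16 = add(-11, -4) = -15

Second demand — change propagation:
  n1: re-runs because x3 -4->0; new result -7.
  n9: re-runs because x3 -4->0; n1 -11->-7; new result 0.
  n11: re-runs because n1 -11->-7; n9 -4->0; new result -7.
  n16: re-runs because n11 -11->-7; n9 -4->0; new result -7.

n16 now evaluates to -7.
Run set: n1, n9, n11, n16 (4 run).
Changed values: x3, n1, n9, n11, n16.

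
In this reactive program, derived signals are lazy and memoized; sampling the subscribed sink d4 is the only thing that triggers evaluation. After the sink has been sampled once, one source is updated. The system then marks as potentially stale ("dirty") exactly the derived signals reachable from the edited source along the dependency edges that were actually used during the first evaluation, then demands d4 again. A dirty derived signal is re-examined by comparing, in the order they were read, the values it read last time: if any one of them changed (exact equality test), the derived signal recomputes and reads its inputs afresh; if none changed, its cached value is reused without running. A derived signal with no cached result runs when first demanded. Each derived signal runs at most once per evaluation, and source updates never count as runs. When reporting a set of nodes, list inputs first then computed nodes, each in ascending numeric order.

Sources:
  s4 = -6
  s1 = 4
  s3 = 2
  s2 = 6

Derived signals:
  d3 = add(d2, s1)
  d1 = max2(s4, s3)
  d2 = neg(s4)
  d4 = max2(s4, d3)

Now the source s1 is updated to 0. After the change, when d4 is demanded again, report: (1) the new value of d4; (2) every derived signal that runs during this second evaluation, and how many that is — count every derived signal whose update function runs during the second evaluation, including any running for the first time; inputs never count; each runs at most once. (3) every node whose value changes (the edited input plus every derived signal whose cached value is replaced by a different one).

Demanding d4 again yields 6.
2 derived signals run: d3, d4.
The nodes whose values change: s1, d3, d4.

First demand of the output computes:
  d2 = neg(-6) = 6
  d3 = add(6, 4) = 10
  d4 = max2(-6, 10) = 10

After the edit, cleaning proceeds:
  d3: a read changed (s1 4->0) — executes, giving 6.
  d4: a read changed (d3 10->6) — executes, giving 6.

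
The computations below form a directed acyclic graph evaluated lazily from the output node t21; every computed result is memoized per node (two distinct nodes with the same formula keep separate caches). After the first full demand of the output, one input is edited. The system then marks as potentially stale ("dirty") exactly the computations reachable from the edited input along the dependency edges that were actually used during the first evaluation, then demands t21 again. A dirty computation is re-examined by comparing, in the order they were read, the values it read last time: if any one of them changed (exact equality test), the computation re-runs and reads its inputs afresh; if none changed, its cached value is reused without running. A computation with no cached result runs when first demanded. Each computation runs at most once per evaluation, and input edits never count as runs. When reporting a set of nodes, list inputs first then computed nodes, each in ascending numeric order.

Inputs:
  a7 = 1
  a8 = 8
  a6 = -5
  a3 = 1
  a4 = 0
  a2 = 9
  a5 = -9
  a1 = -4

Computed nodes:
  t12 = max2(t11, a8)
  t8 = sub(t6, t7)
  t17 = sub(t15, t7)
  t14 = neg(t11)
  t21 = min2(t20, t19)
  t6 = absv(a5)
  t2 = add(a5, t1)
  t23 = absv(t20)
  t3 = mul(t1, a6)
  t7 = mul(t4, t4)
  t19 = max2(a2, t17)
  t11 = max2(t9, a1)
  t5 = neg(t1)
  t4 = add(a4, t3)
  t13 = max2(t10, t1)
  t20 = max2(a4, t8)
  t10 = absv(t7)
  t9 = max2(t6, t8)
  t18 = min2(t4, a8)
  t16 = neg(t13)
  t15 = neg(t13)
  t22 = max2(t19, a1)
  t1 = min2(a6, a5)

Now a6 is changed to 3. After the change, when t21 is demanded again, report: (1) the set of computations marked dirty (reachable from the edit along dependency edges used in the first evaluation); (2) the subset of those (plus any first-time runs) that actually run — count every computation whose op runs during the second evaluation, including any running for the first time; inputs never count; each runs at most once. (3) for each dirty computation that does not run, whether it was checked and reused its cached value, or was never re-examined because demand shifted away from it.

The edit dirties: t1, t3, t4, t7, t8, t10, t13, t15, t17, t19, t20, t21.
11 computations run: t1, t3, t4, t7, t8, t10, t13, t15, t17, t19, t20.
Cache hits after checking: t21.
Note where the cutoff bites: t21 is checked, finds nothing changed, and keeps its cache.

First demand of the output computes:
  t1 = min2(-5, -9) = -9
  t3 = mul(-9, -5) = 45
  t4 = add(0, 45) = 45
  t6 = absv(-9) = 9
  t7 = mul(45, 45) = 2025
  t8 = sub(9, 2025) = -2016
  t10 = absv(2025) = 2025
  t13 = max2(2025, -9) = 2025
  t15 = neg(2025) = -2025
  t17 = sub(-2025, 2025) = -4050
  t19 = max2(9, -4050) = 9
  t20 = max2(0, -2016) = 0
  t21 = min2(0, 9) = 0

After the edit, cleaning proceeds:
  t1: a read changed (a6 -5->3) — executes, giving -9 — identical to its old value.
  t3: a read changed (a6 -5->3) — executes, giving -27.
  t4: a read changed (t3 45->-27) — executes, giving -27.
  t7: a read changed (t4 45->-27; t4 45->-27) — executes, giving 729.
  t8: a read changed (t7 2025->729) — executes, giving -720.
  t10: a read changed (t7 2025->729) — executes, giving 729.
  t13: a read changed (t10 2025->729) — executes, giving 729.
  t15: a read changed (t13 2025->729) — executes, giving -729.
  t17: a read changed (t15 -2025->-729; t7 2025->729) — executes, giving -1458.
  t19: a read changed (t17 -4050->-1458) — executes, giving 9 — identical to its old value.
  t20: a read changed (t8 -2016->-720) — executes, giving 0 — identical to its old value.
  t21: dirty, but its reads are unchanged (t20 unchanged, t19 unchanged); cached 0 stands.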